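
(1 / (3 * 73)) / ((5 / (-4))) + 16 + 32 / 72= 54008 / 3285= 16.44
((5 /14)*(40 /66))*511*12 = 14600 /11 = 1327.27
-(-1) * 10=10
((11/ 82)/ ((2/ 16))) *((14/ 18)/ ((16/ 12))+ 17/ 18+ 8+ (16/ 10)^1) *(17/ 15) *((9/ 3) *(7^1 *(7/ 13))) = 18353489/ 119925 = 153.04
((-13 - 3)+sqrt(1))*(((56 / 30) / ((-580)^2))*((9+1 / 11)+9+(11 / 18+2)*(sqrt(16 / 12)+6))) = -3899 / 1387650 - 329*sqrt(3) / 2270700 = -0.00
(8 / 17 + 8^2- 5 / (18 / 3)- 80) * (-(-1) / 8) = -1669 / 816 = -2.05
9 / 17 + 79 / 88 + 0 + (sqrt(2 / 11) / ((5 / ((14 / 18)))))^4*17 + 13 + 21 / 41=41333196975493 / 2766675285000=14.94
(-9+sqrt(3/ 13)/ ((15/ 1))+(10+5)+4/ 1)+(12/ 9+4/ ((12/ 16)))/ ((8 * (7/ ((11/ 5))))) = sqrt(39)/ 195+431/ 42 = 10.29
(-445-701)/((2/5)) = -2865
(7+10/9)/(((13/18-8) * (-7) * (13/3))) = 438/11921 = 0.04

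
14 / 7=2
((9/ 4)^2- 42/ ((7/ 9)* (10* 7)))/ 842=0.01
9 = 9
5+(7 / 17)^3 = 24908 / 4913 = 5.07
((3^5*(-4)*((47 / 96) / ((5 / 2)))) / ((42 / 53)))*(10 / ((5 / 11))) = -739827 / 140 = -5284.48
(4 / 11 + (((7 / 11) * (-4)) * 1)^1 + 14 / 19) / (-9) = 302 / 1881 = 0.16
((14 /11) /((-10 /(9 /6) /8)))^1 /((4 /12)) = -252 /55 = -4.58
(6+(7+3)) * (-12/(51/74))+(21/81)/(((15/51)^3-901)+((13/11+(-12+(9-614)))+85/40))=-83737990839784/300579596631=-278.59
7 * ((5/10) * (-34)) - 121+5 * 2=-230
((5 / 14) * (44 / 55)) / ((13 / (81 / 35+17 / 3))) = 0.18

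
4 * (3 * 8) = 96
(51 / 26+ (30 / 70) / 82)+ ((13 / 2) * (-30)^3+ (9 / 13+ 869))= -651538340 / 3731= -174628.34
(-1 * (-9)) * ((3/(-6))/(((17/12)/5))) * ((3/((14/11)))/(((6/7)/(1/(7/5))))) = -7425/238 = -31.20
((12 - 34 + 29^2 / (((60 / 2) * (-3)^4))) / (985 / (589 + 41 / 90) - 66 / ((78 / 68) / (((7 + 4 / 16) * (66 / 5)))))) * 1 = 36289377397 / 9225322746048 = 0.00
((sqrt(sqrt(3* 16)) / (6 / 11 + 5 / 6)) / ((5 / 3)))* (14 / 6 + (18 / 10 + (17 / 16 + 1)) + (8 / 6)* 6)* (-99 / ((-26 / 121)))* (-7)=-1346810949* 3^(1 / 4) / 33800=-52440.91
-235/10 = -47/2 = -23.50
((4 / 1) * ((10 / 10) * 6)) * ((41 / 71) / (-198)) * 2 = -328 / 2343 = -0.14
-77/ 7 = -11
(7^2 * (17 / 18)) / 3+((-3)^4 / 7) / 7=45191 / 2646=17.08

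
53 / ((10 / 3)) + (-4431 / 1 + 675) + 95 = -36451 / 10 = -3645.10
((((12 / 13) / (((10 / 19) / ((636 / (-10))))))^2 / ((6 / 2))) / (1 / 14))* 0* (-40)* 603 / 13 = 0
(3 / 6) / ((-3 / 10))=-5 / 3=-1.67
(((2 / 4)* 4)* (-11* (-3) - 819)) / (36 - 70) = 786 / 17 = 46.24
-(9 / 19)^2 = -81 / 361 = -0.22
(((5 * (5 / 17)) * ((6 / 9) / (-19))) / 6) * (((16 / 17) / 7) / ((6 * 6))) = -100 / 3113397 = -0.00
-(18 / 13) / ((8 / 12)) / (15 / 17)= -153 / 65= -2.35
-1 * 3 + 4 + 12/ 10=11/ 5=2.20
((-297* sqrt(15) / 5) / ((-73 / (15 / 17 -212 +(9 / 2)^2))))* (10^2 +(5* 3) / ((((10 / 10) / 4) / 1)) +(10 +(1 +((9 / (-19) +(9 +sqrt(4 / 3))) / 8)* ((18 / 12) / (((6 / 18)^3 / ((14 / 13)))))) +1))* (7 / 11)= -529518630753* sqrt(15) / 24522160 -1390868577* sqrt(5) / 1290640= -86040.88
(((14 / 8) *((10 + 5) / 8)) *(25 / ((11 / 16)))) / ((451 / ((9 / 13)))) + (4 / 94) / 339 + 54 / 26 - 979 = -2007331095103 / 2055133938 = -976.74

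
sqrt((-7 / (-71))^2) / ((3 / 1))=0.03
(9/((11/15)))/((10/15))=405/22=18.41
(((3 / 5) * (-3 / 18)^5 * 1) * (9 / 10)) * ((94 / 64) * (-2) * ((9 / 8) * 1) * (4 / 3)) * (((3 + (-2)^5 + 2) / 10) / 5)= -423 / 2560000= -0.00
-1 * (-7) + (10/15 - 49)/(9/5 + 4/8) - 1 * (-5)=-622/69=-9.01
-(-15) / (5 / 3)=9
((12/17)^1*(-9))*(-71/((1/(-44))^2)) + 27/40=593810379/680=873250.56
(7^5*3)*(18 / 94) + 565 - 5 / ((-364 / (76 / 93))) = 10220.10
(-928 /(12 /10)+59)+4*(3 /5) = -10679 /15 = -711.93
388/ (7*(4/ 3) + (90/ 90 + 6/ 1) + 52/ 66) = 12804/ 565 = 22.66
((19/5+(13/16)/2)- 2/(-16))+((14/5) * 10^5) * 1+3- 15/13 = 582412849/2080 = 280006.18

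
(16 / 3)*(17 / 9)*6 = 544 / 9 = 60.44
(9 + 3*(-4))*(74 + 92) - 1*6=-504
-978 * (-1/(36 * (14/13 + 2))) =2119/240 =8.83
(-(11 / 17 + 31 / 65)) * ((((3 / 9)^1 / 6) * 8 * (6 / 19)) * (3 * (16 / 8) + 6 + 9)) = -69552 / 20995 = -3.31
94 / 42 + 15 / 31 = 1772 / 651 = 2.72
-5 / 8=-0.62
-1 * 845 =-845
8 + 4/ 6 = 26/ 3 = 8.67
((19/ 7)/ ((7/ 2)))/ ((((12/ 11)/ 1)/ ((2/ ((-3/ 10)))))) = -4.74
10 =10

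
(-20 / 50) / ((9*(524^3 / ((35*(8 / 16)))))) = -7 / 1294900416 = -0.00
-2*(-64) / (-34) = -3.76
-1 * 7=-7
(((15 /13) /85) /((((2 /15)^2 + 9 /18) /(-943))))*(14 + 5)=-24187950 /51493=-469.73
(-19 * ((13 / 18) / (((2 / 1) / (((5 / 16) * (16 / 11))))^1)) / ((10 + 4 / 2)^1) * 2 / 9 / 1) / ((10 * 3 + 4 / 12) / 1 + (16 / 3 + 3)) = -1235 / 826848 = -0.00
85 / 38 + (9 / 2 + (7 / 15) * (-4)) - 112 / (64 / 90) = -152.63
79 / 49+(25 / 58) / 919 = 4212083 / 2611798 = 1.61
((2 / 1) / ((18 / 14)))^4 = 38416 / 6561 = 5.86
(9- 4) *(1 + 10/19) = 145/19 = 7.63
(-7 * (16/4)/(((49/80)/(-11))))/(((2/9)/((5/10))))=7920/7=1131.43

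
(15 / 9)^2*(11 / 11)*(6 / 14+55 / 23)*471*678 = 402720700 / 161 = 2501370.81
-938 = -938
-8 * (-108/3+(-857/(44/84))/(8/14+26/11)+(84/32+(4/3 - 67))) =1780349/339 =5251.77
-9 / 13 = -0.69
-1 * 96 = -96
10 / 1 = 10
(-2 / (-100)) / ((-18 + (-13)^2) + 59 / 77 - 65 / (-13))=77 / 603550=0.00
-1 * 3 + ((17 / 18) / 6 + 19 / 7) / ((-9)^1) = -22583 / 6804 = -3.32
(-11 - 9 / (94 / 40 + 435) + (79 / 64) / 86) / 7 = -529878075 / 337004416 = -1.57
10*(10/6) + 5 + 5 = 80/3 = 26.67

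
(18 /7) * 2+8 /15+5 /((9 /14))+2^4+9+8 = 14633 /315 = 46.45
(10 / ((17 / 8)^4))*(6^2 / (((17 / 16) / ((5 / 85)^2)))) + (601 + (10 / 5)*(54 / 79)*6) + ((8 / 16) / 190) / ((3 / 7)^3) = 202648511161553141 / 332595908013420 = 609.29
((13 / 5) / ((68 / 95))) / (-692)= -247 / 47056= -0.01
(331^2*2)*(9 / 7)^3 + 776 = 160006106 / 343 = 466490.10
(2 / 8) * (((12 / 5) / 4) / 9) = 1 / 60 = 0.02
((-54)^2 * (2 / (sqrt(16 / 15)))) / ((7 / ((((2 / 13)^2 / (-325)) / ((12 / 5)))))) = -486 * sqrt(15) / 76895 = -0.02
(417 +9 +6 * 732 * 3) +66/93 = 13602.71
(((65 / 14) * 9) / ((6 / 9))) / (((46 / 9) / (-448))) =-126360 / 23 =-5493.91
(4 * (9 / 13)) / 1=36 / 13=2.77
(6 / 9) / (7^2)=2 / 147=0.01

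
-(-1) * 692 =692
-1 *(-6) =6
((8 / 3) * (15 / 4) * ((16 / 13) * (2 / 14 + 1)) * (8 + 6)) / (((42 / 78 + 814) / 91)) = 232960 / 10589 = 22.00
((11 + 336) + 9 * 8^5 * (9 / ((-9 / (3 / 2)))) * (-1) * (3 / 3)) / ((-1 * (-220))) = 88543 / 44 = 2012.34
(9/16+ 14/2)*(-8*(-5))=605/2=302.50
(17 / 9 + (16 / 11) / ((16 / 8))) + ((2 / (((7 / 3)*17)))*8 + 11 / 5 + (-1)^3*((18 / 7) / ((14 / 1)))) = 2076457 / 412335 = 5.04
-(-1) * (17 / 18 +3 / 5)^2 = 19321 / 8100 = 2.39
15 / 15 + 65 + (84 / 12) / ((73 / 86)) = 5420 / 73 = 74.25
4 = 4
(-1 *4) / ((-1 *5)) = 0.80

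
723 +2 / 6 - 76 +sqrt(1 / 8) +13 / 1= 660.69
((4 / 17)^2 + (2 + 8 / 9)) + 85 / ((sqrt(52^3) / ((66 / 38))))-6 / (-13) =2805 * sqrt(13) / 25688 + 115160 / 33813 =3.80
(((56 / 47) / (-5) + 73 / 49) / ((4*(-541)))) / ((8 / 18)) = -129699 / 99673840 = -0.00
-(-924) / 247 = 924 / 247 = 3.74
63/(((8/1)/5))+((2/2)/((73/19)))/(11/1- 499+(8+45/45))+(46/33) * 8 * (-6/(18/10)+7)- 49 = 31.26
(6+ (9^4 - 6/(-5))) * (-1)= -32841/5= -6568.20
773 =773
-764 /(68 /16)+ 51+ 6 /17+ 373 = 4158 /17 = 244.59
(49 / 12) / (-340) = -49 / 4080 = -0.01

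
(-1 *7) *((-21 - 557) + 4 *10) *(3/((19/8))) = 90384/19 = 4757.05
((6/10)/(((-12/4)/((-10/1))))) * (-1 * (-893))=1786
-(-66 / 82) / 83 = 33 / 3403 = 0.01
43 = 43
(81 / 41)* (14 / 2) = 567 / 41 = 13.83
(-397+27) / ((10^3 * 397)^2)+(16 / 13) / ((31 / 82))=20678300785089 / 6351642700000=3.26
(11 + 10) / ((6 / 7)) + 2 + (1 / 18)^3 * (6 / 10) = 257581 / 9720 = 26.50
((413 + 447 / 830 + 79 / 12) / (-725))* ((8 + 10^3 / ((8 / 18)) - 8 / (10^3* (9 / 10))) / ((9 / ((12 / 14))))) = -531470790968 / 4264903125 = -124.61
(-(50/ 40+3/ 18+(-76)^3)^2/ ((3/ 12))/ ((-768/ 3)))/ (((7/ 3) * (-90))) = -5549722122605/ 387072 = -14337699.76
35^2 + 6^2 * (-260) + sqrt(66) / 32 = -8135 + sqrt(66) / 32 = -8134.75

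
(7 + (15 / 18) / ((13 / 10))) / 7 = 1.09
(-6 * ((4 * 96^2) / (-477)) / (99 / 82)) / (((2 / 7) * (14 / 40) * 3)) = 6717440 / 5247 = 1280.24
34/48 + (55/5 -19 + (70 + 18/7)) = 10967/168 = 65.28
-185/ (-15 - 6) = 185/ 21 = 8.81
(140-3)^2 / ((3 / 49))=919681 / 3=306560.33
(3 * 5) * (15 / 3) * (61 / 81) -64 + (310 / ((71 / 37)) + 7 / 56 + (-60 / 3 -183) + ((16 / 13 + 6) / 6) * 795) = 181271905 / 199368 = 909.23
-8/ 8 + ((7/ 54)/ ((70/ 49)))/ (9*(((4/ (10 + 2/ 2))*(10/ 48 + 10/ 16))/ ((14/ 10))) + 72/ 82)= -4663187/ 4817880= -0.97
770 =770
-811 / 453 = -1.79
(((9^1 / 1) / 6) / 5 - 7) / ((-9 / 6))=67 / 15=4.47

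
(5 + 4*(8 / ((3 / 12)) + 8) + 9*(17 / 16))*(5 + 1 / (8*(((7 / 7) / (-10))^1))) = 41895 / 64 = 654.61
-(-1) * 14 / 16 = 7 / 8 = 0.88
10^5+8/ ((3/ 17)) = 300136/ 3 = 100045.33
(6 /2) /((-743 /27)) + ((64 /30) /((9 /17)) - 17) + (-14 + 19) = -8.08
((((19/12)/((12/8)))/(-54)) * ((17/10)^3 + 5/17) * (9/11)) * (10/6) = -560633/4039200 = -0.14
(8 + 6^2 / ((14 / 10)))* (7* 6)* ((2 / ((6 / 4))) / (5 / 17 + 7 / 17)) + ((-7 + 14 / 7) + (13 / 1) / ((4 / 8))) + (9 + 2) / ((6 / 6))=8120 / 3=2706.67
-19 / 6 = -3.17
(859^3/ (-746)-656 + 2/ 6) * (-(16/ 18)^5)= 31178534404096/ 66075831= 471859.89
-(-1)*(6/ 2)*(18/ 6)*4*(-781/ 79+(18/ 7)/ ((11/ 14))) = -206892/ 869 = -238.08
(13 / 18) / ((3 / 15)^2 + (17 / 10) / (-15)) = -9.85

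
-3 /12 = -1 /4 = -0.25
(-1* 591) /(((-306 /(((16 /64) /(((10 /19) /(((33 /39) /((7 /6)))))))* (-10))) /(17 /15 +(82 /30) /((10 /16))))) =-36.64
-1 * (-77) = 77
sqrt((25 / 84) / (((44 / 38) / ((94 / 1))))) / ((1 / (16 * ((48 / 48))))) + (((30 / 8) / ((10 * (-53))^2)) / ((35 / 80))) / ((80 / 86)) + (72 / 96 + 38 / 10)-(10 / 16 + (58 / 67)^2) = 7007633772 / 2206680175 + 40 * sqrt(206283) / 231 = 81.82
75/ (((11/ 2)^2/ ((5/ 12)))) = 125/ 121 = 1.03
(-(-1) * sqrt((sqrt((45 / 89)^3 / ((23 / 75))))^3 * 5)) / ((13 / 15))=2278125 * 243214305^(1 / 4) / 210785731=1.35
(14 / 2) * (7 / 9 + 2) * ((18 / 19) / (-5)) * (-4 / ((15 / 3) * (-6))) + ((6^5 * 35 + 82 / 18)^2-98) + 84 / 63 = 113999186068333 / 1539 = 74073545203.60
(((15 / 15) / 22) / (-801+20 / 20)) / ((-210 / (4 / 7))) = 1 / 6468000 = 0.00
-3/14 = -0.21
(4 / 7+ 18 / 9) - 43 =-40.43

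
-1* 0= 0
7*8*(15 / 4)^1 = 210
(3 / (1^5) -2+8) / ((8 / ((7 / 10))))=63 / 80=0.79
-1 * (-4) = 4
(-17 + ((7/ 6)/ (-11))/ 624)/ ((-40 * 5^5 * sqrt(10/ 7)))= 140027 * sqrt(70)/ 10296000000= 0.00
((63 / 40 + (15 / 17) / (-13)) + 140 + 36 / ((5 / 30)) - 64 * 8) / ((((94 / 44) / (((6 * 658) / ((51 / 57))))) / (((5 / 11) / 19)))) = -28680057 / 3757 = -7633.77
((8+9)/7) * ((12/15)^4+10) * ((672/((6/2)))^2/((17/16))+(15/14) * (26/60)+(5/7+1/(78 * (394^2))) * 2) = 55340437060447477/46352499375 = 1193904.06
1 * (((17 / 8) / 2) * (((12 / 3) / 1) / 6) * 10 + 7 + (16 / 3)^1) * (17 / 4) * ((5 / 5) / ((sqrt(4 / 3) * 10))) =3961 * sqrt(3) / 960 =7.15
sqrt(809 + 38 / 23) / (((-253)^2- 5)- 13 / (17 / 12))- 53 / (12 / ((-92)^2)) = -112148 / 3 + 17 * sqrt(428835) / 25021976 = -37382.67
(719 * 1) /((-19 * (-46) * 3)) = 0.27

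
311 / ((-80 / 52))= -4043 / 20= -202.15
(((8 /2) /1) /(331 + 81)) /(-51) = -1 /5253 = -0.00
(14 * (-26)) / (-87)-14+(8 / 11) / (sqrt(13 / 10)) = -854 / 87+8 * sqrt(130) / 143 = -9.18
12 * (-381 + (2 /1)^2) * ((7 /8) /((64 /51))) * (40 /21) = -96135 /16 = -6008.44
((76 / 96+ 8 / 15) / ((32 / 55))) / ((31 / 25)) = 14575 / 7936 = 1.84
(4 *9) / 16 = 9 / 4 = 2.25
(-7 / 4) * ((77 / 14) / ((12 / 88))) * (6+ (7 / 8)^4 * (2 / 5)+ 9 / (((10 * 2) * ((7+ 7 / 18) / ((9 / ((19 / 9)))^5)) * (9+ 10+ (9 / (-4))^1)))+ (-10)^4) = -706634.77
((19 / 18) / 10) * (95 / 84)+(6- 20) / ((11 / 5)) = -207709 / 33264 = -6.24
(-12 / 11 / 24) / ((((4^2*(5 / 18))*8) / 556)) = -1251 / 1760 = -0.71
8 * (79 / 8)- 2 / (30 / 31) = 1154 / 15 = 76.93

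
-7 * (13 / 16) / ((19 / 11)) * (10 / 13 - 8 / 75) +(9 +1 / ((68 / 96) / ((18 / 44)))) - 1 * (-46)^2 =-236585383 / 112200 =-2108.60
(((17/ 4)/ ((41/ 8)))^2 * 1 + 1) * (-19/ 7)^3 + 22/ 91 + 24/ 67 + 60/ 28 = -15571317406/ 502203793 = -31.01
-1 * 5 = -5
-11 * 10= -110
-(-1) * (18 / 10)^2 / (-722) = -0.00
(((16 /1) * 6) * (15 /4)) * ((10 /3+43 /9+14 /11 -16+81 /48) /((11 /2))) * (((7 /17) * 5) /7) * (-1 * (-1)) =-195175 /2057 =-94.88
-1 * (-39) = 39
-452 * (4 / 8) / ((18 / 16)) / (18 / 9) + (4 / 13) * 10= -11392 / 117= -97.37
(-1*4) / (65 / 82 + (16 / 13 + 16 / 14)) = -29848 / 23627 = -1.26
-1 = -1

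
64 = 64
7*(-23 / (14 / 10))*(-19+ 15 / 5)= 1840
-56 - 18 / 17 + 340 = 4810 / 17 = 282.94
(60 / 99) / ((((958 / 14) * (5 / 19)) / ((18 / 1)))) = 3192 / 5269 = 0.61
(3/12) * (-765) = -765/4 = -191.25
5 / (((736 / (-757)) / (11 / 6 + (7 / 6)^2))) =-18925 / 1152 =-16.43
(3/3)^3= 1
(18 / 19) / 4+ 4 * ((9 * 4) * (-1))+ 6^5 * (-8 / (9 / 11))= -2894679 / 38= -76175.76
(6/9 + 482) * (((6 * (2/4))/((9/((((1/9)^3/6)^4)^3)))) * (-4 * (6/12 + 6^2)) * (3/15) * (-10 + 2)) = 13213/17240421862889308495587945638472547832180640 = 0.00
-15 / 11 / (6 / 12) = -30 / 11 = -2.73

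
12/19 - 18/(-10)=231/95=2.43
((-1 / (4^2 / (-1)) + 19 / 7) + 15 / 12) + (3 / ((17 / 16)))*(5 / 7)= 11507 / 1904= 6.04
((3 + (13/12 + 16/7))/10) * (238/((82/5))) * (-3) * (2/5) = -1819/164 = -11.09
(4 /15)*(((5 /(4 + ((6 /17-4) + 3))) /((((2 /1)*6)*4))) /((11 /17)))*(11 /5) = 289 /10260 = 0.03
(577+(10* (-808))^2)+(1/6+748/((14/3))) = 2742059773/42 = 65287137.45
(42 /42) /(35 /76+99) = 76 /7559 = 0.01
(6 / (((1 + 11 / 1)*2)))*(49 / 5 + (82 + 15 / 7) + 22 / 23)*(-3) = -114591 / 1610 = -71.17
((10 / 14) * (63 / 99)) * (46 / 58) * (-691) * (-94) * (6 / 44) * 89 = 284185.32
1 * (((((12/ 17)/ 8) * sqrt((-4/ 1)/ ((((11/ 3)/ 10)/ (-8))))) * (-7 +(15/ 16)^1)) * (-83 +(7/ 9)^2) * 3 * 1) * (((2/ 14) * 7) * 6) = 323689 * sqrt(165)/ 561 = 7411.52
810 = 810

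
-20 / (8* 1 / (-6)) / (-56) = -15 / 56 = -0.27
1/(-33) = -1/33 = -0.03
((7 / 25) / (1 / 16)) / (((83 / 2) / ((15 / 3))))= 224 / 415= 0.54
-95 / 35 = -19 / 7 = -2.71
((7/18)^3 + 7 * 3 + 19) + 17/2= 283195/5832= 48.56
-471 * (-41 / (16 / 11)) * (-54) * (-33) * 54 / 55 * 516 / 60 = 199762832.61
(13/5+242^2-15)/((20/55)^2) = 17711859/40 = 442796.48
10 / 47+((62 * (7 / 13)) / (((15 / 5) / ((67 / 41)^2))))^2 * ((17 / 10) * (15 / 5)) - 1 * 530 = 1337969753595362 / 336675294345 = 3974.07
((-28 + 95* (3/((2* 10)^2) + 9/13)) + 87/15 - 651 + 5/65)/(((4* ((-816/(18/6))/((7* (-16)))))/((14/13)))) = -30914443/459680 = -67.25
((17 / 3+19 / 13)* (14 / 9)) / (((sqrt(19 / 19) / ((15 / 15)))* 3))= 3892 / 1053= 3.70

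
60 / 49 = 1.22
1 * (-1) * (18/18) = -1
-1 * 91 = -91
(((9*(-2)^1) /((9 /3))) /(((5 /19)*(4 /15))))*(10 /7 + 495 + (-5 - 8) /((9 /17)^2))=-2424172 /63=-38478.92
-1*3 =-3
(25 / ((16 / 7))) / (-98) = -25 / 224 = -0.11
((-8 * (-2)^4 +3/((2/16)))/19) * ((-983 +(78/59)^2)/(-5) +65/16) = -725180937/661390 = -1096.45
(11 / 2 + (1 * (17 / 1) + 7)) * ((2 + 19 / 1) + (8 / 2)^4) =16343 / 2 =8171.50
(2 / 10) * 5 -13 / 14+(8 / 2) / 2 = 29 / 14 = 2.07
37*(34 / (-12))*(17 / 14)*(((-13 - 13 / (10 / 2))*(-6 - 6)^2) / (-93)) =-3336216 / 1085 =-3074.85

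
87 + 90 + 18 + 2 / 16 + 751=7569 / 8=946.12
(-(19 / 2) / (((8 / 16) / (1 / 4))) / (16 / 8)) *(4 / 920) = -19 / 1840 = -0.01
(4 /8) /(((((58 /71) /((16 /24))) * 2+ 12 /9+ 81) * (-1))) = -213 /36118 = -0.01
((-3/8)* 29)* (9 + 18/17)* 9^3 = -10845333/136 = -79745.10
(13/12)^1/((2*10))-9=-2147/240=-8.95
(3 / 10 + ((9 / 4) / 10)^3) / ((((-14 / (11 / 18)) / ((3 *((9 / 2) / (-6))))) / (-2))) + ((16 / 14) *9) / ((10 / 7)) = 7.14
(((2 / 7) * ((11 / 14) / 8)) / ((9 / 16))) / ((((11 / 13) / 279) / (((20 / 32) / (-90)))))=-403 / 3528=-0.11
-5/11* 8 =-40/11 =-3.64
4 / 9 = 0.44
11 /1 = 11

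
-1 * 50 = -50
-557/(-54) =557/54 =10.31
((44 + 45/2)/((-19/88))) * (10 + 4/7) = -3256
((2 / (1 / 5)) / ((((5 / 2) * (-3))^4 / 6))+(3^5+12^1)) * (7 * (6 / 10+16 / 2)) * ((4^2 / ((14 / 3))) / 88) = 37009627 / 61875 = 598.14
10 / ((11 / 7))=70 / 11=6.36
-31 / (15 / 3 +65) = -31 / 70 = -0.44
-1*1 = -1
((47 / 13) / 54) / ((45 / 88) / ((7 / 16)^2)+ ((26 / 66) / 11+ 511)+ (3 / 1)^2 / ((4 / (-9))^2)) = 2229304 / 18622158399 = 0.00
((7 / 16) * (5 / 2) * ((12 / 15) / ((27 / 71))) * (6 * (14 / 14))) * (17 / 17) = 497 / 36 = 13.81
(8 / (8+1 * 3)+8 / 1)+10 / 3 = 398 / 33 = 12.06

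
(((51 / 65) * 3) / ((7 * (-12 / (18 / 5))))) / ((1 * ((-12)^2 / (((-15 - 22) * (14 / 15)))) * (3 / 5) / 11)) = 6919 / 15600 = 0.44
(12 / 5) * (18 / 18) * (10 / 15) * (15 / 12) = 2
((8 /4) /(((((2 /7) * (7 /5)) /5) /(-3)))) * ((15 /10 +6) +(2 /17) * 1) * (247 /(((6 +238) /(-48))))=27760.70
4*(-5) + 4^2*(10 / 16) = -10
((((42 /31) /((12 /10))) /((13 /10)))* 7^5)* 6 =35294700 /403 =87579.90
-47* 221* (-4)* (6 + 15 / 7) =2368236 / 7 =338319.43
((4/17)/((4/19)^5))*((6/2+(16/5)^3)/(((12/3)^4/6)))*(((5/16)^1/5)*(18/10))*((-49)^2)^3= 742701092275.61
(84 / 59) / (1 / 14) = 1176 / 59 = 19.93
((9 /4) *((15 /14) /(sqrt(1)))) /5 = 0.48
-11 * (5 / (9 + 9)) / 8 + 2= 233 / 144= 1.62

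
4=4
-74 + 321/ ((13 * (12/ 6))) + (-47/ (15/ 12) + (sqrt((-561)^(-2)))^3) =-2278134080213/ 22952602530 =-99.25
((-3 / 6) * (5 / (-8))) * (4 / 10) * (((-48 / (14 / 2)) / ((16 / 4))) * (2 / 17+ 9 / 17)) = -33 / 238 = -0.14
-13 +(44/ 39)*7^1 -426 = -16813/ 39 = -431.10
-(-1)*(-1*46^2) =-2116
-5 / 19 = -0.26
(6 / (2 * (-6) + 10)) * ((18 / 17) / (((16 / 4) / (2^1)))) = -27 / 17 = -1.59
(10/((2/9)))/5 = 9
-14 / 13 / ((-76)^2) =-7 / 37544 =-0.00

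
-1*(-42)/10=21/5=4.20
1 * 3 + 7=10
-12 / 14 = -6 / 7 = -0.86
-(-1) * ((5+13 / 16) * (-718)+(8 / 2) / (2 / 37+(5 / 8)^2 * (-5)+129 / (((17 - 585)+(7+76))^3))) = -17137398323593039 / 4104292924776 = -4175.48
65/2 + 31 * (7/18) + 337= 3434/9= 381.56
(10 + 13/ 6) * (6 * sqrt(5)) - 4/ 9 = -4/ 9 + 73 * sqrt(5) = 162.79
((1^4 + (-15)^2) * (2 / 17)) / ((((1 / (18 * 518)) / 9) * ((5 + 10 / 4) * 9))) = 33054.49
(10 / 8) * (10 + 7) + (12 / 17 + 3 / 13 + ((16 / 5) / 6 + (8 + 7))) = 500167 / 13260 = 37.72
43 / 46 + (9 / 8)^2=3239 / 1472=2.20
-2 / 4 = -1 / 2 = -0.50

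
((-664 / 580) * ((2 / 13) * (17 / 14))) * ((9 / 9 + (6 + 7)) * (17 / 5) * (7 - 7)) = 0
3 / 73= 0.04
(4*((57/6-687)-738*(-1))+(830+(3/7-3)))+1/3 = 22465/21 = 1069.76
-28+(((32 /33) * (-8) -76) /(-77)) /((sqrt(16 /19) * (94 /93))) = -28+21421 * sqrt(19) /79618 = -26.83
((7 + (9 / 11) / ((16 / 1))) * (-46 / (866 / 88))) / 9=-28543 / 7794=-3.66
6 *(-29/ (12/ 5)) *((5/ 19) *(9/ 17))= -6525/ 646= -10.10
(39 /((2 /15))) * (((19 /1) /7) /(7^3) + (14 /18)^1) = 551785 /2401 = 229.81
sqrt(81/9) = 3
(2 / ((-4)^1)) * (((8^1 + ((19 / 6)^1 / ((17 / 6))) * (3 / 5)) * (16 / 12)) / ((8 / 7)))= -5159 / 1020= -5.06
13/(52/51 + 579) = 663/29581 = 0.02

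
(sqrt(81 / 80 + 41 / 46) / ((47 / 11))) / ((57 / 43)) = 473* sqrt(402845) / 1232340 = 0.24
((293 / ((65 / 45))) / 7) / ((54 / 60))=2930 / 91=32.20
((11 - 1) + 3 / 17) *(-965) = -166945 / 17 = -9820.29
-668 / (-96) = 167 / 24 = 6.96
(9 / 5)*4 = 36 / 5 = 7.20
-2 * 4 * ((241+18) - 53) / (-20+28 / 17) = 3502 / 39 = 89.79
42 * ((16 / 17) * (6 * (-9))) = -36288 / 17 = -2134.59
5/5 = 1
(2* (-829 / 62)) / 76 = -829 / 2356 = -0.35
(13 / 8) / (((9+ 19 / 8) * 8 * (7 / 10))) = 5 / 196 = 0.03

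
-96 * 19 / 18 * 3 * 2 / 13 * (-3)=1824 / 13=140.31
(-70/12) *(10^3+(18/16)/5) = -5834.65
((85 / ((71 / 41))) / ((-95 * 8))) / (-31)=697 / 334552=0.00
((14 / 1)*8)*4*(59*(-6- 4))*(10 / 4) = -660800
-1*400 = -400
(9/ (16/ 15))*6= 405/ 8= 50.62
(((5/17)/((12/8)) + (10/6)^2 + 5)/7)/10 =122/1071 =0.11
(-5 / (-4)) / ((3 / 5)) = 25 / 12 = 2.08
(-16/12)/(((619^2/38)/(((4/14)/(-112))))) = 19/56324667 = 0.00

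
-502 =-502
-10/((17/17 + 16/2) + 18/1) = -10/27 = -0.37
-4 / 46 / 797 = -2 / 18331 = -0.00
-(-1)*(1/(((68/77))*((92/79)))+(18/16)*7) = 55349/6256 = 8.85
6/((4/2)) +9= 12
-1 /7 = -0.14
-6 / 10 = -3 / 5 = -0.60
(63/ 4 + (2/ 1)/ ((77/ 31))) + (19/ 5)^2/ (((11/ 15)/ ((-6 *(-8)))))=961.72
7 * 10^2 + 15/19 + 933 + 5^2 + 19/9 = 284014/171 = 1660.90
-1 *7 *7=-49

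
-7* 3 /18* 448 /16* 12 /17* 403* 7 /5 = -1105832 /85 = -13009.79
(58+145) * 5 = 1015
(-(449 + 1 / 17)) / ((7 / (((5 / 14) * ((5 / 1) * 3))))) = -286275 / 833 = -343.67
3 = 3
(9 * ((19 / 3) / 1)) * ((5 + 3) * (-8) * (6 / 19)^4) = -248832 / 6859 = -36.28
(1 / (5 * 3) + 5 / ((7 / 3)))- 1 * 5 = -293 / 105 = -2.79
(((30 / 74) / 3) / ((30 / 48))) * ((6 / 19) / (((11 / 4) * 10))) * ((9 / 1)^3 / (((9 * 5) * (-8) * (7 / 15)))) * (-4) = 11664 / 270655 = 0.04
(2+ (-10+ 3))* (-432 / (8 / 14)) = 3780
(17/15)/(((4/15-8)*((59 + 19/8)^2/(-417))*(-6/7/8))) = -1058624/6991349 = -0.15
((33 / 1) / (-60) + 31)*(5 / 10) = 15.22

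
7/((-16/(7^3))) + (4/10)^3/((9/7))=-150.01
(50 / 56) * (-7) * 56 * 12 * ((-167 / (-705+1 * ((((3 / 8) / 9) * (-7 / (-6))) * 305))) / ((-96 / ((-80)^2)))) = 1346688000 / 19877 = 67751.07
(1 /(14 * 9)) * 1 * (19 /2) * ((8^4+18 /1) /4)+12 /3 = 41099 /504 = 81.55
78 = 78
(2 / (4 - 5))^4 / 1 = 16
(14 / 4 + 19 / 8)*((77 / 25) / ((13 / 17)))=61523 / 2600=23.66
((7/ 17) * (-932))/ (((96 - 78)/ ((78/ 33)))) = -50.39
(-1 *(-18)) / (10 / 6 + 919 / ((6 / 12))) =0.01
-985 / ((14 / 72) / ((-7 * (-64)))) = -2269440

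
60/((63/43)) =860/21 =40.95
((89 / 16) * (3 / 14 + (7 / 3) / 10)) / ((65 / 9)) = 0.34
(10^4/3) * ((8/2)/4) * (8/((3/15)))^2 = 16000000/3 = 5333333.33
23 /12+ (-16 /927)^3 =6107234819 /3186391932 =1.92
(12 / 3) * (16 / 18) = 32 / 9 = 3.56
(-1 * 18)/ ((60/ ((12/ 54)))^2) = -1/ 4050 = -0.00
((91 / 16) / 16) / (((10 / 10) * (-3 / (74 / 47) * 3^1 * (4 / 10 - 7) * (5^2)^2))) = 3367 / 223344000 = 0.00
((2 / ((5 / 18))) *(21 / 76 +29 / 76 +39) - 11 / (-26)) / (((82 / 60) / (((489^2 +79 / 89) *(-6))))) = -270572690901744 / 901303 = -300201697.88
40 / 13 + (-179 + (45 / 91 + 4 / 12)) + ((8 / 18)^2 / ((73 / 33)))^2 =-4761303287 / 27193887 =-175.09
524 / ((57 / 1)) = 524 / 57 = 9.19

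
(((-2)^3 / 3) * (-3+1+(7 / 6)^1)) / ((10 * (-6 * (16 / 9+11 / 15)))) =-5 / 339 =-0.01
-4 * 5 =-20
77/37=2.08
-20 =-20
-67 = -67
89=89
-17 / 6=-2.83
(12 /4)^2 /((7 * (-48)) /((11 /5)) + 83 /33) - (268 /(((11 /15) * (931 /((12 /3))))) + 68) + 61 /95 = -17510746062 /253823185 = -68.99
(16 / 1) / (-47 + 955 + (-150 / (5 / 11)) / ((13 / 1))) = 104 / 5737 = 0.02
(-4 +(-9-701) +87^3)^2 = 432686368521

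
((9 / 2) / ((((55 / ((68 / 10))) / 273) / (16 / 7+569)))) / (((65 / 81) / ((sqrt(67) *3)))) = 446036463 *sqrt(67) / 1375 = 2655247.85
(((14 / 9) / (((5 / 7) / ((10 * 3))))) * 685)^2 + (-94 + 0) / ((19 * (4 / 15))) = 684978402455 / 342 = 2002860825.89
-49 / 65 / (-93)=49 / 6045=0.01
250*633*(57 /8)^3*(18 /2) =131880565125 /256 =515158457.52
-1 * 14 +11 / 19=-255 / 19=-13.42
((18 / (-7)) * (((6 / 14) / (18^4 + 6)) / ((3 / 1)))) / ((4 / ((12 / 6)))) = -3 / 1714706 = -0.00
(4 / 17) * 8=1.88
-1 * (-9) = 9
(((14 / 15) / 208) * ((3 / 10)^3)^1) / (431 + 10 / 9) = 567 / 2022280000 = 0.00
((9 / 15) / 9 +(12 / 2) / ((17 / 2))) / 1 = 0.77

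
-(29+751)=-780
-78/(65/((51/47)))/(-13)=306/3055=0.10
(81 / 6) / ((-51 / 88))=-396 / 17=-23.29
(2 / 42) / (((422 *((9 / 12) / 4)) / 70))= 80 / 1899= 0.04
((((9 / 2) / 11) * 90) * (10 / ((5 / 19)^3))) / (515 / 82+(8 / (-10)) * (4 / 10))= 151858260 / 44803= 3389.47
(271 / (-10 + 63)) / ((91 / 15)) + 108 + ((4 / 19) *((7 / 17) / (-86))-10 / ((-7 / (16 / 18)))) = 66384103931 / 602879823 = 110.11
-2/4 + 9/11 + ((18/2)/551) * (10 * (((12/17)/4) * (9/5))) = 76261/206074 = 0.37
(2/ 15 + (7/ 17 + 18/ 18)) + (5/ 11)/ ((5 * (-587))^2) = 1493362097/ 966516045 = 1.55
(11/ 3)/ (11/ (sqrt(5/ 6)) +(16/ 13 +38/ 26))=-25025/ 349707 +20449 * sqrt(30)/ 349707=0.25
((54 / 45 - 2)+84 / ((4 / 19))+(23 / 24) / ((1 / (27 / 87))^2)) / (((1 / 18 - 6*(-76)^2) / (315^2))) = -2393048558565 / 2098486748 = -1140.37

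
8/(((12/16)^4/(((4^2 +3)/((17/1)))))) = 38912/1377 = 28.26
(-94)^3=-830584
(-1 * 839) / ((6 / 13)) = -10907 / 6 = -1817.83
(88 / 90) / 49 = 44 / 2205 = 0.02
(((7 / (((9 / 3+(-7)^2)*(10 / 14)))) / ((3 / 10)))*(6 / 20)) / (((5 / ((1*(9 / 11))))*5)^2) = 0.00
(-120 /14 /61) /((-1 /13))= 780 /427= 1.83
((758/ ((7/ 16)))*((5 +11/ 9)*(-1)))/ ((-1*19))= 97024/ 171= 567.39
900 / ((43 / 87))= 78300 / 43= 1820.93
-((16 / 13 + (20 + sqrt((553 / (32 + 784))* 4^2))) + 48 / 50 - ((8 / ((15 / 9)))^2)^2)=4132788 / 8125 - sqrt(28203) / 51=505.36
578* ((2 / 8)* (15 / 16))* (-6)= -13005 / 16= -812.81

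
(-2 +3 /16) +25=371 /16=23.19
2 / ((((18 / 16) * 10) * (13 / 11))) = 88 / 585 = 0.15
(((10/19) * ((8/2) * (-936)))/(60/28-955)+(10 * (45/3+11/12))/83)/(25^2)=25154299/3944471250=0.01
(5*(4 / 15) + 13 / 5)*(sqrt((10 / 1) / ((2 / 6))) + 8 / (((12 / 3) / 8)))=59*sqrt(30) / 15 + 944 / 15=84.48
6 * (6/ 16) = 9/ 4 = 2.25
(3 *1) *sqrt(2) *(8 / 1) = 24 *sqrt(2) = 33.94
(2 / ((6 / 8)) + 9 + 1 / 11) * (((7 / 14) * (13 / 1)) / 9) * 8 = 20176 / 297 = 67.93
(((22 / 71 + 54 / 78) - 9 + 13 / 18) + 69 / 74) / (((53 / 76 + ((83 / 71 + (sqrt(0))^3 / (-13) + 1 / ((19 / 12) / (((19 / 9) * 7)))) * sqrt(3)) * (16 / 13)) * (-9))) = -7248431351252 / 7384873045869819 + 403056582804736 * sqrt(3) / 22154619137609457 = 0.03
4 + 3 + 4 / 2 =9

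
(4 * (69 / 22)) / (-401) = -138 / 4411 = -0.03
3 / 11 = 0.27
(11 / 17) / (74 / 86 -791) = -473 / 577592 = -0.00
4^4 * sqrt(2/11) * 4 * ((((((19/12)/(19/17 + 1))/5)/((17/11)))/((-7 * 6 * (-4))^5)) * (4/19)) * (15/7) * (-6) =-sqrt(22)/5489031744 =-0.00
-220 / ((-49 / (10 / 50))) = 44 / 49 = 0.90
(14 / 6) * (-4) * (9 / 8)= -21 / 2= -10.50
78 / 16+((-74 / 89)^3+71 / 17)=812706375 / 95875784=8.48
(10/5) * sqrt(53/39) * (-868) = -1736 * sqrt(2067)/39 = -2023.74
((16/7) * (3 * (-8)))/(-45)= 128/105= 1.22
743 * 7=5201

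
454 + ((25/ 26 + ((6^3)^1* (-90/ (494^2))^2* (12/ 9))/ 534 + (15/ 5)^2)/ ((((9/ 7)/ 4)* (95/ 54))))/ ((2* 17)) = 243165272331551744/ 534995767672535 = 454.52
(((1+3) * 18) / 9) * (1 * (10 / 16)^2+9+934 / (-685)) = 351909 / 5480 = 64.22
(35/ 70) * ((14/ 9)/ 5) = 7/ 45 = 0.16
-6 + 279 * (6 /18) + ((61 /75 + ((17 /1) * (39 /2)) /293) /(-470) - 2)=1755717029 /20656500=85.00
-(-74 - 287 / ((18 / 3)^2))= 81.97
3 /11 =0.27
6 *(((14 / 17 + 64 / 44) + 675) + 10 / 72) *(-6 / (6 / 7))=-31922597 / 1122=-28451.51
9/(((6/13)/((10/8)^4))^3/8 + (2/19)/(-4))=-353.34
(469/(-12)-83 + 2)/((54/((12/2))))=-1441/108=-13.34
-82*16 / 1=-1312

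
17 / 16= 1.06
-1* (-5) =5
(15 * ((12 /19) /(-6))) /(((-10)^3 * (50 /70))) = 21 /9500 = 0.00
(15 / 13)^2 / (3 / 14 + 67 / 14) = 0.27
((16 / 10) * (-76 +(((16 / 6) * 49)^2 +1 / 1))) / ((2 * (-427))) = -611956 / 19215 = -31.85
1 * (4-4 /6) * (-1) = -10 /3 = -3.33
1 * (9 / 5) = 9 / 5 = 1.80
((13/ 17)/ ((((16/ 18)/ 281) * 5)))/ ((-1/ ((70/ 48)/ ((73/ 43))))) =-3298659/ 79424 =-41.53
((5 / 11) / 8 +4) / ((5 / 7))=2499 / 440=5.68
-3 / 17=-0.18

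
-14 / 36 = -7 / 18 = -0.39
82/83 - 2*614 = -101842/83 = -1227.01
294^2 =86436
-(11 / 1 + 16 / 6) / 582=-41 / 1746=-0.02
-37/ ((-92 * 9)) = 37/ 828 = 0.04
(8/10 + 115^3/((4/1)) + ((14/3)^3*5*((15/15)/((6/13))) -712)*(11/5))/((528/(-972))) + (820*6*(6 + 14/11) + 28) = -585829383/880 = -665715.21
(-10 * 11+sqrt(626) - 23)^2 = (133 - sqrt(626))^2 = 11659.68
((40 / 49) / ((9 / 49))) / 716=10 / 1611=0.01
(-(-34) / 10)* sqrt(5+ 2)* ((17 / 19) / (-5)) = -289* sqrt(7) / 475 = -1.61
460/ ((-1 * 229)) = -460/ 229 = -2.01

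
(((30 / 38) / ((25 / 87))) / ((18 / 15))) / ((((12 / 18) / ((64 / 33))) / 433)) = 2883.90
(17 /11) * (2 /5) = 34 /55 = 0.62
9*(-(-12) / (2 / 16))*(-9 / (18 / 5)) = -2160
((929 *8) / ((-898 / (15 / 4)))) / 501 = -4645 / 74983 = -0.06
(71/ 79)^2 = 5041/ 6241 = 0.81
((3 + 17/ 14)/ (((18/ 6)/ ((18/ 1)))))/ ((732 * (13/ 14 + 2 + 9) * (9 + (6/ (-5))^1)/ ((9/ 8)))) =885/ 2118896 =0.00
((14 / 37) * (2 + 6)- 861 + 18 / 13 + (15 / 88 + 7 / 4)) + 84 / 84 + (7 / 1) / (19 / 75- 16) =-42696541155 / 49989368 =-854.11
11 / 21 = 0.52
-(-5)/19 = 5/19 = 0.26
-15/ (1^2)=-15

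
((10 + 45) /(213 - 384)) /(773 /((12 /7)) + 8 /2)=-220 /311163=-0.00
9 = 9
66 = 66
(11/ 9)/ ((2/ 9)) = 11/ 2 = 5.50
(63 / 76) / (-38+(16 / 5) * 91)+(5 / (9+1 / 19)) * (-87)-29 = -106258039 / 1379096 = -77.05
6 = 6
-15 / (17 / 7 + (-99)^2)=-105 / 68624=-0.00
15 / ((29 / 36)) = 18.62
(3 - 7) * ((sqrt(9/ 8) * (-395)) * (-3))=-3555 * sqrt(2)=-5027.53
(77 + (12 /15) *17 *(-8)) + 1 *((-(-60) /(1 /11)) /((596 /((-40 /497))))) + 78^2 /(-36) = -74382212 /370265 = -200.89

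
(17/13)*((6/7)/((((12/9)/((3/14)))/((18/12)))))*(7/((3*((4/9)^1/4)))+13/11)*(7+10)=1427949/14014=101.89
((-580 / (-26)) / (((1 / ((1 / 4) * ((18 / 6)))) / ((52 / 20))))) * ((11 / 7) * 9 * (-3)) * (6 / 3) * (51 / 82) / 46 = -1317789 / 26404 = -49.91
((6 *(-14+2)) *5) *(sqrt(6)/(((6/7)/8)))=-3360 *sqrt(6)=-8230.29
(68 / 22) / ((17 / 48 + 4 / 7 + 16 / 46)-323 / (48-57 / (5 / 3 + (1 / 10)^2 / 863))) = -6208917344 / 44457984329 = -0.14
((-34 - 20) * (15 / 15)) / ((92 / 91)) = -2457 / 46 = -53.41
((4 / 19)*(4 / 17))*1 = 16 / 323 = 0.05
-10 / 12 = -5 / 6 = -0.83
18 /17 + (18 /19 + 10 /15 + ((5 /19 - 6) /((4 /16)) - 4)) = -1238 /51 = -24.27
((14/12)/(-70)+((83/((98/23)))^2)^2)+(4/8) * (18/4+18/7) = 199216628890631/1383552240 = 143989.24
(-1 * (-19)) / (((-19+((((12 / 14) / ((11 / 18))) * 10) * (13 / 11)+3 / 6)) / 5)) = -160930 / 3259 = -49.38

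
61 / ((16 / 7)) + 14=651 / 16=40.69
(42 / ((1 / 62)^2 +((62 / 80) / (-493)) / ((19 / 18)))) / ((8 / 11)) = -1485278355 / 31612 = -46984.64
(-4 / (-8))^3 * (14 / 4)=7 / 16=0.44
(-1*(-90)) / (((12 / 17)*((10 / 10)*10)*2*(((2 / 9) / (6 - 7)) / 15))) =-6885 / 16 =-430.31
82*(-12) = -984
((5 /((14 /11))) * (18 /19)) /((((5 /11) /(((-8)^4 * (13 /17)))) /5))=289935360 /2261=128233.24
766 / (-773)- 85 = -66471 / 773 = -85.99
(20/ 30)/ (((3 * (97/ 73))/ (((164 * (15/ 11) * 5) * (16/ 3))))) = 9577600/ 9603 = 997.35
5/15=1/3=0.33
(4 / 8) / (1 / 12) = 6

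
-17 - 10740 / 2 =-5387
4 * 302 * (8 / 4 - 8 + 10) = 4832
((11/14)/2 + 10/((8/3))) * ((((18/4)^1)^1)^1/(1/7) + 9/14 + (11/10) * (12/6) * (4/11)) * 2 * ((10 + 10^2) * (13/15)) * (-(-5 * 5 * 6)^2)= -28688946000/49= -585488693.88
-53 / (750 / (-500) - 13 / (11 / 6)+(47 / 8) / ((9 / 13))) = 41976 / 83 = 505.73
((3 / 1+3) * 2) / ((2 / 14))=84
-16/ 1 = -16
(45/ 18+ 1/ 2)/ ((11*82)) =0.00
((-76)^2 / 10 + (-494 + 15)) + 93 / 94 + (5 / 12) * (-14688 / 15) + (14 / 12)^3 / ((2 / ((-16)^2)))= -1334371 / 12690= -105.15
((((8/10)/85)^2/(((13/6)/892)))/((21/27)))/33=256896/180805625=0.00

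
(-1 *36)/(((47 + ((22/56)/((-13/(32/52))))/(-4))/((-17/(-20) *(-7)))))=281554/61785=4.56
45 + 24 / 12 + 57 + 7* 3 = 125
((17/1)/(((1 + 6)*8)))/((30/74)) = 629/840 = 0.75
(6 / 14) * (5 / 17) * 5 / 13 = 75 / 1547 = 0.05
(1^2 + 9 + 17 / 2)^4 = 1874161 / 16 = 117135.06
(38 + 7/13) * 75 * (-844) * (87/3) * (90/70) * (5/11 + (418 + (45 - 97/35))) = -41902781027.03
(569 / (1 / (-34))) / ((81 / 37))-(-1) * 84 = -708998 / 81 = -8753.06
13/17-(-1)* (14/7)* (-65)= -2197/17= -129.24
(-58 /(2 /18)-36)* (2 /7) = -159.43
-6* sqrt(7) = -15.87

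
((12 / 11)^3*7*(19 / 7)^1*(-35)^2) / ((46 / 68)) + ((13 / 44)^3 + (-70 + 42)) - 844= 85808579427 / 1959232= 43797.05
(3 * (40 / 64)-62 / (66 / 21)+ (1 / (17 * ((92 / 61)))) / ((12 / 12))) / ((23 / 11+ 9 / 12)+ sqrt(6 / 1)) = -76614875 / 3135038+ 13484218 * sqrt(6) / 1567519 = -3.37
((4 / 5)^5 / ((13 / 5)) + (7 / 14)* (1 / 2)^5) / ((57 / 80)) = 73661 / 370500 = 0.20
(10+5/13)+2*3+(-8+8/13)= 9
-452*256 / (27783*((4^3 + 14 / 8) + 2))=-462848 / 7529193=-0.06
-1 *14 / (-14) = 1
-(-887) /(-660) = -887 /660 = -1.34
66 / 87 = 22 / 29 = 0.76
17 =17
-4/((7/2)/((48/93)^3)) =-32768/208537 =-0.16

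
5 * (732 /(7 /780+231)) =2854800 /180187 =15.84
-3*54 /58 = -81 /29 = -2.79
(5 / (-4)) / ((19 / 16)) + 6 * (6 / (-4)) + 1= -172 / 19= -9.05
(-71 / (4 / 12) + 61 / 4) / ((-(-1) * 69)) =-791 / 276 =-2.87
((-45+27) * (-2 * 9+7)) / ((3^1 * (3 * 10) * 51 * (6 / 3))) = 11 / 510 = 0.02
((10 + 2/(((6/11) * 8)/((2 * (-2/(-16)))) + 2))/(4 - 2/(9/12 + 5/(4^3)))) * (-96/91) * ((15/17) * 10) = -68751600/1158703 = -59.33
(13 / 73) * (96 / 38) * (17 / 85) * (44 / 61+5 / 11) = 492336 / 4653385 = 0.11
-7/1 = -7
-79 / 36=-2.19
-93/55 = -1.69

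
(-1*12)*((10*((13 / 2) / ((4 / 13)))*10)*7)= -177450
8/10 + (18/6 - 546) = -2711/5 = -542.20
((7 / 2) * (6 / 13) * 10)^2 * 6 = 1565.68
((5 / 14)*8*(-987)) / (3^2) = -313.33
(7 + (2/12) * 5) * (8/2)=94/3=31.33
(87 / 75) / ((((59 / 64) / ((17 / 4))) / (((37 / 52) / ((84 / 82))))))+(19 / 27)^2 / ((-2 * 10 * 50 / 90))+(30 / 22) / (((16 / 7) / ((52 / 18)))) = 5160244039 / 956755800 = 5.39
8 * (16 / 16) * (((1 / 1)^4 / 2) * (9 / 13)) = 36 / 13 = 2.77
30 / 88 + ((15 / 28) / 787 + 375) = 22745325 / 60599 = 375.34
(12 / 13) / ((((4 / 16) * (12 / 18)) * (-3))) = -24 / 13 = -1.85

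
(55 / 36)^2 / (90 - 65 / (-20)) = 3025 / 120852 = 0.03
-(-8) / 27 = 0.30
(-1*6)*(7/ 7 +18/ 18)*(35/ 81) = -140/ 27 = -5.19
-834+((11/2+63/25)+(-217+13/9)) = -468691/450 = -1041.54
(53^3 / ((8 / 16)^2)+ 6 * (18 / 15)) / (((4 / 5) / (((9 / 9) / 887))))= 839.23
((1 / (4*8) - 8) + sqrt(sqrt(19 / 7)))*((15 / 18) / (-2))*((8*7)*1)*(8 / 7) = -80*19^(1 / 4)*7^(3 / 4) / 21 + 425 / 2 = 178.27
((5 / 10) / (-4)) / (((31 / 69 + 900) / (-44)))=759 / 124262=0.01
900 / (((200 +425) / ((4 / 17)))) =144 / 425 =0.34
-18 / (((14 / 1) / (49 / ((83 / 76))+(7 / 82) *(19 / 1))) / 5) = -2034045 / 6806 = -298.86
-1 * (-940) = 940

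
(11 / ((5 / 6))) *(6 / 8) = 99 / 10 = 9.90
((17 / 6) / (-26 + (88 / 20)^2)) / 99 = -425 / 98604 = -0.00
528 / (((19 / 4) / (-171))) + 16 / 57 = -1083440 / 57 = -19007.72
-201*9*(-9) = 16281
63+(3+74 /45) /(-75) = 212416 /3375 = 62.94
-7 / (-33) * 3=7 / 11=0.64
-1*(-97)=97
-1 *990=-990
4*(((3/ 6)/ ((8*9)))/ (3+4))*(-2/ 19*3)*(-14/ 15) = 1/ 855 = 0.00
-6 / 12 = -1 / 2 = -0.50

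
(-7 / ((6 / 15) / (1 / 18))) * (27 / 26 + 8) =-8225 / 936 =-8.79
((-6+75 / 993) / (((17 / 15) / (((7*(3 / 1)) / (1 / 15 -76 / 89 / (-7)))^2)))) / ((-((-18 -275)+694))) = 1132833422235375 / 7013356452163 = 161.53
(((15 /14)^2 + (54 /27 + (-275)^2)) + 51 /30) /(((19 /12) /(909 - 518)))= 86939535423 /4655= 18676591.93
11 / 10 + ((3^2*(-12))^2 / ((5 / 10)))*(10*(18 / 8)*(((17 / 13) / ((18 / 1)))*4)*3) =59486543 / 130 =457588.79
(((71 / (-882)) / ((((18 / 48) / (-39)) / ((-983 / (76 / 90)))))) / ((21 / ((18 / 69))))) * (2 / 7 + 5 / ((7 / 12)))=-1125063160 / 1049237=-1072.27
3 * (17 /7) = 7.29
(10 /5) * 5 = 10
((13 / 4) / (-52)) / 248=-1 / 3968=-0.00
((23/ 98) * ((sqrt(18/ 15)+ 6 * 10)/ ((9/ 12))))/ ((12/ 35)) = 23 * sqrt(30)/ 126+ 1150/ 21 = 55.76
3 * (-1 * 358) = -1074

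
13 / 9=1.44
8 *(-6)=-48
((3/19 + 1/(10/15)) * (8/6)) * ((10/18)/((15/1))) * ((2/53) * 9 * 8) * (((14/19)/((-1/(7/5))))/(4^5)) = -343/1530640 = -0.00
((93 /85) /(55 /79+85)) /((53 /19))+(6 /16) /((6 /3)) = 46865019 /243990800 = 0.19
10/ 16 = 0.62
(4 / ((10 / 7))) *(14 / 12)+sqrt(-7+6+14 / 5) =3 *sqrt(5) / 5+49 / 15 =4.61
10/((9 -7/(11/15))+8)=1.34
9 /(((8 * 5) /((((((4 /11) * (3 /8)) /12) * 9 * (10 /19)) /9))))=9 /6688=0.00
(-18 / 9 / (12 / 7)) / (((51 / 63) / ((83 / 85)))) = -4067 / 2890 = -1.41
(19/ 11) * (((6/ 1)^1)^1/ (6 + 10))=57/ 88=0.65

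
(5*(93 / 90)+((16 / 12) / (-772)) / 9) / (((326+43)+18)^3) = 53845 / 604065404466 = 0.00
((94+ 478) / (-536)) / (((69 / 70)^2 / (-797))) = 875.36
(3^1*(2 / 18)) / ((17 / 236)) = 236 / 51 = 4.63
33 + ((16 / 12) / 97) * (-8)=9571 / 291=32.89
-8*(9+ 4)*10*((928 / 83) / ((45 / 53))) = -10230272 / 747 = -13695.14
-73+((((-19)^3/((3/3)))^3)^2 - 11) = 104127350297911241532757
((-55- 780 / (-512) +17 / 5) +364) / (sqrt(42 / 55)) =200911 * sqrt(2310) / 26880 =359.24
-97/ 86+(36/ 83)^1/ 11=-85465/ 78518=-1.09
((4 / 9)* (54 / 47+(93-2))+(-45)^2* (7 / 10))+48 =1274461 / 846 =1506.46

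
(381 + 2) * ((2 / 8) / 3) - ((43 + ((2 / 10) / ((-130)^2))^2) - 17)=126739437497 / 21420750000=5.92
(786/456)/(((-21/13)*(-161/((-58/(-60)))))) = 49387/7708680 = 0.01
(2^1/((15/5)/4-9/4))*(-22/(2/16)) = 704/3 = 234.67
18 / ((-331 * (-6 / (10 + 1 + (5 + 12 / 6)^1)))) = 54 / 331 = 0.16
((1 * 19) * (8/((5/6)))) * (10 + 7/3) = 11248/5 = 2249.60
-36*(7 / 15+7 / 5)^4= -2458624 / 5625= -437.09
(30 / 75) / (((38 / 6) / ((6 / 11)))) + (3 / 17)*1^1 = 3747 / 17765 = 0.21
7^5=16807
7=7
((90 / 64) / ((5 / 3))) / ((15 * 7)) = 9 / 1120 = 0.01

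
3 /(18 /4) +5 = 17 /3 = 5.67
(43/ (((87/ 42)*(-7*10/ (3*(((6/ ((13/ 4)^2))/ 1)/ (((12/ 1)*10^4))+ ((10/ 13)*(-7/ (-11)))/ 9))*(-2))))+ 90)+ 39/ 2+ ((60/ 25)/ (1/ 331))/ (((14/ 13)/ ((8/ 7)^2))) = 1072.99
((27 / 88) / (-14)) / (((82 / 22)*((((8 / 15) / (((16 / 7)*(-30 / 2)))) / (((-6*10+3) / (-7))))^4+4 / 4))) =-730454652010546875 / 124231398595448247887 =-0.01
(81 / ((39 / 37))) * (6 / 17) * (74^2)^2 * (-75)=-60997580275.11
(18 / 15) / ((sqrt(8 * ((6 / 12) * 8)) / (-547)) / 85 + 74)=55794 * sqrt(2) / 2959483699217 + 47991627555 / 2959483699217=0.02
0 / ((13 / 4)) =0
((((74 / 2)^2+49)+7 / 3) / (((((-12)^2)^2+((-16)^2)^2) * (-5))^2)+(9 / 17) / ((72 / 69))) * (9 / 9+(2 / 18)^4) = 929217574351541 / 1831222171238400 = 0.51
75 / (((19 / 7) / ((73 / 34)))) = 38325 / 646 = 59.33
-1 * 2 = -2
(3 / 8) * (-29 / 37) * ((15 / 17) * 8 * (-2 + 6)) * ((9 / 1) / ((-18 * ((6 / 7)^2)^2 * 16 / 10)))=1740725 / 362304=4.80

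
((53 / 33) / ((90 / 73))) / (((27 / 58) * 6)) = 112201 / 240570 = 0.47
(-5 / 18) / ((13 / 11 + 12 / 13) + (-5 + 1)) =0.15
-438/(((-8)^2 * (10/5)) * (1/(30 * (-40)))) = 16425/4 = 4106.25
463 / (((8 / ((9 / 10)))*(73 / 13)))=54171 / 5840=9.28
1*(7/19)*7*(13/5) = 637/95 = 6.71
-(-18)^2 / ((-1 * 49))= 324 / 49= 6.61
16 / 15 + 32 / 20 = 8 / 3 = 2.67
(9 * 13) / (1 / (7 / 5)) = 819 / 5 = 163.80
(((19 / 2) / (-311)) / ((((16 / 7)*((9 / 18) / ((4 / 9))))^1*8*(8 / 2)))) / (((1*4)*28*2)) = -19 / 11464704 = -0.00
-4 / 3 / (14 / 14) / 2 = -2 / 3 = -0.67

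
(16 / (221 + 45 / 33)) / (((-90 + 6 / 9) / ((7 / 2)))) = -231 / 81941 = -0.00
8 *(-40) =-320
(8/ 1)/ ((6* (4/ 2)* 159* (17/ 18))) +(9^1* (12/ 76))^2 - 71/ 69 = 22327306/ 22443009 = 0.99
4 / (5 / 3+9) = 3 / 8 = 0.38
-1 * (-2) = 2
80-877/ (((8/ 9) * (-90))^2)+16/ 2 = 562323/ 6400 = 87.86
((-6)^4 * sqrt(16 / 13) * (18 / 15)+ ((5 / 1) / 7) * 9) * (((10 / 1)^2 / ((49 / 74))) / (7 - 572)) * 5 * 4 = -184135680 * sqrt(13) / 71981 - 1332000 / 38759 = -9257.78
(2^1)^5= 32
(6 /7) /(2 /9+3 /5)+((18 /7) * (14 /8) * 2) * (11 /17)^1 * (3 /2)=86103 /8806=9.78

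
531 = 531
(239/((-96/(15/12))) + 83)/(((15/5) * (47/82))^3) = 2114289517/134554608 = 15.71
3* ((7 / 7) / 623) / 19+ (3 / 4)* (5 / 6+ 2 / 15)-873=-413004647 / 473480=-872.27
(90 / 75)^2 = 36 / 25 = 1.44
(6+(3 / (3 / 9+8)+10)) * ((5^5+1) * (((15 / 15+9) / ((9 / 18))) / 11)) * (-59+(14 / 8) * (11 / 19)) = -5634499338 / 1045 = -5391865.40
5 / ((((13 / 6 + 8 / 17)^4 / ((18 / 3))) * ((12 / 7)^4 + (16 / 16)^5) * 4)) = 114658218360 / 7126351590881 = 0.02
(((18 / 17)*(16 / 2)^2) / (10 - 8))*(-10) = -5760 / 17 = -338.82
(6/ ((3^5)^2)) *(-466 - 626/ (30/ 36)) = -12172/ 98415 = -0.12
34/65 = 0.52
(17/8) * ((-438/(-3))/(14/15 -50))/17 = -1095/2944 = -0.37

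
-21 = -21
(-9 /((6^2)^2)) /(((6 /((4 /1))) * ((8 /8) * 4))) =-1 /864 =-0.00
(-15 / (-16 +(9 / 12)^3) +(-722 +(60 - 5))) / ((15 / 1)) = -664039 / 14955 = -44.40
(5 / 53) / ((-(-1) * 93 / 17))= 0.02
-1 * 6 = -6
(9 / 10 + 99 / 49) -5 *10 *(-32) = 785431 / 490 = 1602.92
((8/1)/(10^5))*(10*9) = 9/1250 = 0.01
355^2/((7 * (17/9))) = 1134225/119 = 9531.30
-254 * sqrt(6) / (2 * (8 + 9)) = -127 * sqrt(6) / 17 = -18.30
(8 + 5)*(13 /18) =169 /18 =9.39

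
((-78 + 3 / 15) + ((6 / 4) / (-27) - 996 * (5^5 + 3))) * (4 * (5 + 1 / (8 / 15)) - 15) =-1402004635 / 36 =-38944573.19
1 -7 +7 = 1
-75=-75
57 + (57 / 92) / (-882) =1541717 / 27048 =57.00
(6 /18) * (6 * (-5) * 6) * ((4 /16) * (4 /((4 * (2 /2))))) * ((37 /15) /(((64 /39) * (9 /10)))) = -25.05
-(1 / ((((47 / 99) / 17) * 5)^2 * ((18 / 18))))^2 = -8022993935121 / 3049800625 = -2630.66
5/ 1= 5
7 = 7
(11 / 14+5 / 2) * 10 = 230 / 7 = 32.86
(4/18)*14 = 28/9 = 3.11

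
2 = 2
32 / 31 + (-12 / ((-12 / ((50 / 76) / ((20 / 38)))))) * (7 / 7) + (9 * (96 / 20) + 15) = 37499 / 620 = 60.48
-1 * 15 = -15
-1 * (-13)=13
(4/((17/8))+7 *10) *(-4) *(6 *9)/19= -263952/323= -817.19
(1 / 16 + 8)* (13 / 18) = 559 / 96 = 5.82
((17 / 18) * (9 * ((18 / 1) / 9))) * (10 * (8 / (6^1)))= 680 / 3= 226.67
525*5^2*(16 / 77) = 30000 / 11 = 2727.27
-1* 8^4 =-4096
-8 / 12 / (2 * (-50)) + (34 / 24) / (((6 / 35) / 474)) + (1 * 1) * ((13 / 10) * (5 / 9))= 3526031 / 900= 3917.81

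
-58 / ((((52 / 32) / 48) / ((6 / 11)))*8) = -16704 / 143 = -116.81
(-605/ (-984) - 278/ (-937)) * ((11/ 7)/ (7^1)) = 9244807/ 45178392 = 0.20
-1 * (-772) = 772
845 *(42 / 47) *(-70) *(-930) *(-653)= -1508690547000 / 47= -32099798872.34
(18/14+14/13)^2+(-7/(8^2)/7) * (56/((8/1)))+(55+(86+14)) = 85047953/529984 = 160.47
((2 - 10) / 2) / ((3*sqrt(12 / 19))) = -2*sqrt(57) / 9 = -1.68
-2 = -2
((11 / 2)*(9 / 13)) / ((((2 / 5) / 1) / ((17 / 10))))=1683 / 104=16.18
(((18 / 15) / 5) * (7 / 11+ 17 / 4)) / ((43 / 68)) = 102 / 55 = 1.85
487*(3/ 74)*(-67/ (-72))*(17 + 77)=1533563/ 888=1726.99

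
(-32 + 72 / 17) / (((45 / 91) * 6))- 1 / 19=-410339 / 43605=-9.41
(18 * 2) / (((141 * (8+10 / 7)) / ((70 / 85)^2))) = 2744 / 149413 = 0.02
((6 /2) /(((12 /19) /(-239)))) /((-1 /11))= 49951 /4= 12487.75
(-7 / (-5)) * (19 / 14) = 19 / 10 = 1.90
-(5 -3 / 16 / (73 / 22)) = -2887 / 584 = -4.94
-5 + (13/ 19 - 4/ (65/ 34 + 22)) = -69250/ 15447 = -4.48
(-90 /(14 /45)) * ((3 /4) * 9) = -54675 /28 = -1952.68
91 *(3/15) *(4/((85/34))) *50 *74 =107744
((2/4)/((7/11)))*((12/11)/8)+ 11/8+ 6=419/56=7.48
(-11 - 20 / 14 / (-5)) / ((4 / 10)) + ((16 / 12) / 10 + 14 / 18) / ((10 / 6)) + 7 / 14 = -13513 / 525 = -25.74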